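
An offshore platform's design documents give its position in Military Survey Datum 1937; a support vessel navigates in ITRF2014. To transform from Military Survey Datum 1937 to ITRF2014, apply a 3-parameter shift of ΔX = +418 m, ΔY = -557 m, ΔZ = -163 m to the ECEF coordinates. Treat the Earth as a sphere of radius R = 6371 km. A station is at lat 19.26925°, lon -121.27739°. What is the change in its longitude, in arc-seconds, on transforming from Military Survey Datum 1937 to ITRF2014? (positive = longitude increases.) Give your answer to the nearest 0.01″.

Δλ = 22.17″

sin φ = 0.330008, cos φ = 0.943978, sin λ = -0.854664, cos λ = -0.519182.
East component: ΔE = −sin λ·ΔX + cos λ·ΔY = −(-0.854664)(418) + (-0.519182)(-557) = 646.43 m.
1° of latitude spans πR/180 = 111195 m; at latitude φ, 1° of longitude spans that × cos φ = 104965.6 m, so Δλ = 646.43 / 104965.6 × 3600 = 22.171″.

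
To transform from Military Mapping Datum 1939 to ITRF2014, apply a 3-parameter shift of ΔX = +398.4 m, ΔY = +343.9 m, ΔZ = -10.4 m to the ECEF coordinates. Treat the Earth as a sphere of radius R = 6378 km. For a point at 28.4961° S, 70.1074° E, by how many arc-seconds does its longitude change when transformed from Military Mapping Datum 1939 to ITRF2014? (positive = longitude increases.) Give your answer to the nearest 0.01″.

Δλ = -9.48″

sin φ = -0.477099, cos φ = 0.878850, sin λ = 0.940332, cos λ = 0.340258.
East component: ΔE = −sin λ·ΔX + cos λ·ΔY = −(0.940332)(398.4) + (0.340258)(343.9) = -257.61 m.
1° of latitude spans πR/180 = 111317 m; at latitude φ, 1° of longitude spans that × cos φ = 97831.0 m, so Δλ = -257.61 / 97831.0 × 3600 = -9.480″.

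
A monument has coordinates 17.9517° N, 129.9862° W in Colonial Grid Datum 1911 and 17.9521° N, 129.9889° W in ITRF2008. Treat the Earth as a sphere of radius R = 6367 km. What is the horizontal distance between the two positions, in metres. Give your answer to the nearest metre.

289 m

Δφ = 17.9521° − 17.9517° = +0.0004°; Δλ = -129.9889° − -129.9862° = -0.0027°.
1° along a meridian = πR/180 = 111125 m.
ΔN = Δφ × 111125 = 44.5 m; ΔE = Δλ × 111125 × cos(17.9517°) = -0.0027 × 111125 × 0.951317 = -285.4 m.
Distance = √(ΔE² + ΔN²) = √((-285.4)² + 44.5²) = 288.9 m.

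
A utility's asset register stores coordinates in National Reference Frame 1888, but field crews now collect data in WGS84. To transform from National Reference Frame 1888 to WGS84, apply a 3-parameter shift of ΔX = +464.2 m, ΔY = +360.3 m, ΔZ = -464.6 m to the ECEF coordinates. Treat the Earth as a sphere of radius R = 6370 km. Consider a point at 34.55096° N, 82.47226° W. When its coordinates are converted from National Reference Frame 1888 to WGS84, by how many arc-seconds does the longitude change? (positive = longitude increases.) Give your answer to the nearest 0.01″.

sin φ = 0.567139, cos φ = 0.823622, sin λ = -0.991382, cos λ = 0.131006.
East component: ΔE = −sin λ·ΔX + cos λ·ΔY = −(-0.991382)(464.2) + (0.131006)(360.3) = 507.40 m.
1° of latitude spans πR/180 = 111177 m; at latitude φ, 1° of longitude spans that × cos φ = 91568.2 m, so Δλ = 507.40 / 91568.2 × 3600 = 19.948″.

Δλ = 19.95″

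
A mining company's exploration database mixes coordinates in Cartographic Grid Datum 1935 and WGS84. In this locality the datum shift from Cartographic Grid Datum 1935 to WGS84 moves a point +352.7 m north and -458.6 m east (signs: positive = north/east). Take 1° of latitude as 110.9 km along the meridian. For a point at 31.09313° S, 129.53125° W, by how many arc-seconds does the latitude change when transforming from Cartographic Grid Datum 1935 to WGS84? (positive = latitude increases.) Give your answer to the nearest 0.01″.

1° of latitude = 110.9 km, so Δφ = 352.7 / 110900 = 0.0031803° = 11.449″.

Δφ = 11.45″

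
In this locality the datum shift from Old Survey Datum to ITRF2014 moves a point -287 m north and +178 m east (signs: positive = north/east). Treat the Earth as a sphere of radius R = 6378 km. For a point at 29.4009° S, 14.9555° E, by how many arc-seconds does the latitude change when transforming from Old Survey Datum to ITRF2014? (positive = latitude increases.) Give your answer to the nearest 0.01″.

On a sphere of radius R, 1 rad of latitude = R, so Δφ = ΔN / R = -287.0 / 6378000 = -4.4998e-05 rad = -9.282″.

Δφ = -9.28″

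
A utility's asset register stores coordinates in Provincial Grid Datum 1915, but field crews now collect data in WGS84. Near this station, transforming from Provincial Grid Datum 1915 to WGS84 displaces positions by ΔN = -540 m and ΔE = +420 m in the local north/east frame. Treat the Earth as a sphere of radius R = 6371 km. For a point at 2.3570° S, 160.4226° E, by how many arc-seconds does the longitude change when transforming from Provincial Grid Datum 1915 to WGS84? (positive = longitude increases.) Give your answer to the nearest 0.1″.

Δλ = 13.6″

At latitude -2.3570°, cos φ = 0.999154.
One radian of longitude at latitude φ spans R cos φ, so Δλ = ΔE / (R cos φ) = 420.0 / (6371000 × 0.999154) = 6.5980e-05 rad = 13.609″.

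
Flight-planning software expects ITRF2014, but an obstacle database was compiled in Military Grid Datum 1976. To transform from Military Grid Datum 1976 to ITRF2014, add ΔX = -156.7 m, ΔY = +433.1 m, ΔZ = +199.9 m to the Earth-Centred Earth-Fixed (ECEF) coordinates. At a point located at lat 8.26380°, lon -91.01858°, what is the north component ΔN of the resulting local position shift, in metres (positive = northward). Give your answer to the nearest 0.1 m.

At φ = 8.26380°, λ = -91.01858°: sin φ = 0.143731, cos φ = 0.989617, sin λ = -0.999842, cos λ = -0.017777.
ΔN = −sin φ cos λ·ΔX − sin φ sin λ·ΔY + cos φ·ΔZ = −(0.143731)(-0.017777)(-156.7) − (0.143731)(-0.999842)(433.1) + (0.989617)(199.9) = 259.66 m.

ΔN = 259.7 m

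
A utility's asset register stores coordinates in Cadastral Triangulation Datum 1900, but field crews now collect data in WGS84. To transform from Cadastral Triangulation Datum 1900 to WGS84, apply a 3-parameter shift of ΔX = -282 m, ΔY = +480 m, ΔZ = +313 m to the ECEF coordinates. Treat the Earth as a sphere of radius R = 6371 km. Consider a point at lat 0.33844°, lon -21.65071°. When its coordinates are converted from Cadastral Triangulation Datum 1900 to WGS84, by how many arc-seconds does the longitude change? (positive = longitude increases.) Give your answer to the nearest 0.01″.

sin φ = 0.005907, cos φ = 0.999983, sin λ = -0.368947, cos λ = 0.929450.
East component: ΔE = −sin λ·ΔX + cos λ·ΔY = −(-0.368947)(-282) + (0.929450)(480) = 342.09 m.
1° of latitude spans πR/180 = 111195 m; at latitude φ, 1° of longitude spans that × cos φ = 111193.0 m, so Δλ = 342.09 / 111193.0 × 3600 = 11.076″.

Δλ = 11.08″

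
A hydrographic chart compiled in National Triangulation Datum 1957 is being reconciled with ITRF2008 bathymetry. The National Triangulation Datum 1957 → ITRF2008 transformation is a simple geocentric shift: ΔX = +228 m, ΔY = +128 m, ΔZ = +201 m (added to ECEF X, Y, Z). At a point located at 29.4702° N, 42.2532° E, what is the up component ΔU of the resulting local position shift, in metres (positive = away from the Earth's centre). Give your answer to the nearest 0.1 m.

ΔU = 320.7 m

At φ = 29.4702°, λ = 42.2532°: sin φ = 0.491971, cos φ = 0.870612, sin λ = 0.672408, cos λ = 0.740181.
ΔU = cos φ cos λ·ΔX + cos φ sin λ·ΔY + sin φ·ΔZ = (0.870612)(0.740181)(228) + (0.870612)(0.672408)(128) + (0.491971)(201) = 320.74 m.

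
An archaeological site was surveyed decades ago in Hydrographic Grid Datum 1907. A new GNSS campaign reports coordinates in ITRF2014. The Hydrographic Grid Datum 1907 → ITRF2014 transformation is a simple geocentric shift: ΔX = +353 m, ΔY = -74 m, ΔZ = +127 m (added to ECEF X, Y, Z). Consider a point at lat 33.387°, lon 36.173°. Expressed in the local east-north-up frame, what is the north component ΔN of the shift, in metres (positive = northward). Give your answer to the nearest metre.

ΔN = -27 m

At φ = 33.387°, λ = 36.173°: sin φ = 0.550291, cos φ = 0.834973, sin λ = 0.590225, cos λ = 0.807239.
ΔN = −sin φ cos λ·ΔX − sin φ sin λ·ΔY + cos φ·ΔZ = −(0.550291)(0.807239)(353) − (0.550291)(0.590225)(-74) + (0.834973)(127) = -26.73 m.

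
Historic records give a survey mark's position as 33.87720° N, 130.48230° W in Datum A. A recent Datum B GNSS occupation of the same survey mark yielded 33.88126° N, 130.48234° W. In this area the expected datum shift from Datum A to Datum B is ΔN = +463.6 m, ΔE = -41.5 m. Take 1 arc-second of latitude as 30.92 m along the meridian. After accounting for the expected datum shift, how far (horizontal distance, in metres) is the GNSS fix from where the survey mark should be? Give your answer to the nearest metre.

40 m

Observed coordinate differences: Δφ = +0.00406°, Δλ = -0.00004°.
Converting to metres (1° lat = 111312 m, cos φ = 0.830234): observed ΔN = 451.9 m, observed ΔE = -3.7 m.
Subtracting the expected shift leaves a residual of 451.9 − (463.6) = -11.7 m north and -3.7 − (-41.5) = 37.8 m east.
Residual distance = √((-11.7)² + 37.8²) = 39.6 m.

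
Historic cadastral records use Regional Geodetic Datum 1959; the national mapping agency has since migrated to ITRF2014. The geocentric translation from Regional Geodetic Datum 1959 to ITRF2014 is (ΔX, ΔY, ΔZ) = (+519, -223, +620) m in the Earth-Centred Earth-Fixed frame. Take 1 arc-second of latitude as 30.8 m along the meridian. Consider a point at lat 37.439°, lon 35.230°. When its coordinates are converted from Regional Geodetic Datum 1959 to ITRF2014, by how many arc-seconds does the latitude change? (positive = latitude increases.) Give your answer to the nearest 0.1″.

Δφ = 10.2″

sin φ = 0.607916, cos φ = 0.794001, sin λ = 0.576860, cos λ = 0.816843.
North component: ΔN = −sin φ cos λ·ΔX − sin φ sin λ·ΔY + cos φ·ΔZ = −(0.607916)(0.816843)(519) − (0.607916)(0.576860)(-223) + (0.794001)(620) = 312.76 m.
1° of latitude spans 3600 × 30.80 = 110880 m, so Δφ = 312.76 / 110880 × 3600 = 10.155″.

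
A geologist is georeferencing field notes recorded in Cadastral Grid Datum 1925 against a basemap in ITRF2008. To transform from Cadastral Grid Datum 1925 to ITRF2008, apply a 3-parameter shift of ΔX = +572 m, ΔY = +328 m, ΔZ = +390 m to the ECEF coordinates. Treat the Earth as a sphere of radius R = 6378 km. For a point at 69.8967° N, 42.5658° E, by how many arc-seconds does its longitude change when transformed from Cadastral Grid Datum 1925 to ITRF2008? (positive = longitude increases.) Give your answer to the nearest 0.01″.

Δλ = -13.68″

sin φ = 0.939074, cos φ = 0.343714, sin λ = 0.676436, cos λ = 0.736501.
East component: ΔE = −sin λ·ΔX + cos λ·ΔY = −(0.676436)(572) + (0.736501)(328) = -145.35 m.
1° of latitude spans πR/180 = 111317 m; at latitude φ, 1° of longitude spans that × cos φ = 38261.2 m, so Δλ = -145.35 / 38261.2 × 3600 = -13.676″.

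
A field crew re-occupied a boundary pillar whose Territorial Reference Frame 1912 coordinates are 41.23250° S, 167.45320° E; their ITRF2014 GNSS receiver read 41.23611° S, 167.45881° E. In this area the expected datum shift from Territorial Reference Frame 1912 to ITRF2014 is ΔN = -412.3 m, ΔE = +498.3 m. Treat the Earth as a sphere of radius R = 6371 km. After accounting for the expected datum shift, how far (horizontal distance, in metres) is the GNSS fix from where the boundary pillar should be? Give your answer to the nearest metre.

Observed coordinate differences: Δφ = -0.00361°, Δλ = +0.00561°.
Converting to metres (1° lat = 111195 m, cos φ = 0.752041): observed ΔN = -401.4 m, observed ΔE = 469.1 m.
Subtracting the expected shift leaves a residual of -401.4 − (-412.3) = 10.9 m north and 469.1 − (498.3) = -29.2 m east.
Residual distance = √(10.9² + (-29.2)²) = 31.1 m.

31 m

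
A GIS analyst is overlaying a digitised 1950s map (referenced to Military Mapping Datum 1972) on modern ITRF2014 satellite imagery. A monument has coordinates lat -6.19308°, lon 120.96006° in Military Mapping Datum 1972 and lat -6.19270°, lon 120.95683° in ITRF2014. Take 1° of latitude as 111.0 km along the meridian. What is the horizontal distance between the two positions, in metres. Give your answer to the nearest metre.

Δφ = -6.19270° − -6.19308° = +0.00038°; Δλ = 120.95683° − 120.96006° = -0.00323°.
ΔN = Δφ × 111000 = 42.2 m; ΔE = Δλ × 111000 × cos(-6.19308°) = -0.00323 × 111000 × 0.994164 = -356.4 m.
Distance = √(ΔE² + ΔN²) = √((-356.4)² + 42.2²) = 358.9 m.

359 m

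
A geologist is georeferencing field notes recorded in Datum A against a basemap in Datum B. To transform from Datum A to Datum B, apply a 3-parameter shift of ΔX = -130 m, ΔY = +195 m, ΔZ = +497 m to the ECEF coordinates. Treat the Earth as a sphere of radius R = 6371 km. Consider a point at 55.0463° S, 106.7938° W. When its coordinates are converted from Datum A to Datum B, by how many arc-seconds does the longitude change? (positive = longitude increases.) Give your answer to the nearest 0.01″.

sin φ = -0.819615, cos φ = 0.572914, sin λ = -0.957351, cos λ = -0.288928.
East component: ΔE = −sin λ·ΔX + cos λ·ΔY = −(-0.957351)(-130) + (-0.288928)(195) = -180.80 m.
1° of latitude spans πR/180 = 111195 m; at latitude φ, 1° of longitude spans that × cos φ = 63705.2 m, so Δλ = -180.80 / 63705.2 × 3600 = -10.217″.

Δλ = -10.22″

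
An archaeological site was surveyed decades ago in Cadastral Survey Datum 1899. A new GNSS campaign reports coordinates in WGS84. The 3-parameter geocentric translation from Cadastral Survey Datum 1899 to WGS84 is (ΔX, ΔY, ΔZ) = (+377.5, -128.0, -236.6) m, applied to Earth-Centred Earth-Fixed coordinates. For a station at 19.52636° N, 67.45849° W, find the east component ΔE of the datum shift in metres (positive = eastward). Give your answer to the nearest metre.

ΔE = 300 m

The local east axis at (φ, λ) is (−sin λ, cos λ, 0), so ΔE = −sin(-67.45849°)·377.5 + cos(-67.45849°)·(-128.0) = 299.59 m.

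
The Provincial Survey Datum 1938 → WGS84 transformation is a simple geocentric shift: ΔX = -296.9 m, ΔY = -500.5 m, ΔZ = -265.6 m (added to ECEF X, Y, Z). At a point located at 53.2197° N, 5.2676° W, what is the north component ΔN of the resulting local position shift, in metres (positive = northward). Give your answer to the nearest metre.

ΔN = 41 m

At φ = 53.2197°, λ = -5.2676°: sin φ = 0.800937, cos φ = 0.598748, sin λ = -0.091808, cos λ = 0.995777.
ΔN = −sin φ cos λ·ΔX − sin φ sin λ·ΔY + cos φ·ΔZ = −(0.800937)(0.995777)(-296.9) − (0.800937)(-0.091808)(-500.5) + (0.598748)(-265.6) = 40.96 m.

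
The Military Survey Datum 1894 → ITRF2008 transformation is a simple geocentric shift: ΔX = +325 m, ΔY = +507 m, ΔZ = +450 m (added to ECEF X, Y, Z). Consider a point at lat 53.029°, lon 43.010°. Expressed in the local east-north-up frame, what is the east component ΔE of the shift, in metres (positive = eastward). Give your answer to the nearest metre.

ΔE = 149 m

The local east axis at (φ, λ) is (−sin λ, cos λ, 0), so ΔE = −sin(43.010°)·325 + cos(43.010°)·507 = 149.05 m.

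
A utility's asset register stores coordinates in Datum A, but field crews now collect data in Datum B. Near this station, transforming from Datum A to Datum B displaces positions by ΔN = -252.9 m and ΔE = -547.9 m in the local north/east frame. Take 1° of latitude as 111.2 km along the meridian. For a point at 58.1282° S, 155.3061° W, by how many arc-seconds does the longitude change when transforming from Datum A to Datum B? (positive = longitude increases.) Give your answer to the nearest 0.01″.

Δλ = -33.59″

At latitude -58.1282°, cos φ = 0.528020.
1° of longitude at this latitude = 111.2 × cos φ = 58.72 km, so Δλ = -547.9 / 58715.9 = -0.0093314° = -33.593″.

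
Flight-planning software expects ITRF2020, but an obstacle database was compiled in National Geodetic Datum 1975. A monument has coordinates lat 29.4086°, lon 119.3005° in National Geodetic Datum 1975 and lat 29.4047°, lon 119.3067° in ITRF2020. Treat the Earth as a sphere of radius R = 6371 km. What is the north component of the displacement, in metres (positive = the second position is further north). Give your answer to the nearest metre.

Δφ = 29.4047° − 29.4086° = -0.0039°; Δλ = 119.3067° − 119.3005° = +0.0062°.
1° along a meridian = πR/180 = 111195 m.
ΔN = Δφ × 111195 = -433.7 m; ΔE = Δλ × 111195 × cos(29.4086°) = +0.0062 × 111195 × 0.871140 = 600.6 m.

ΔN = -434 m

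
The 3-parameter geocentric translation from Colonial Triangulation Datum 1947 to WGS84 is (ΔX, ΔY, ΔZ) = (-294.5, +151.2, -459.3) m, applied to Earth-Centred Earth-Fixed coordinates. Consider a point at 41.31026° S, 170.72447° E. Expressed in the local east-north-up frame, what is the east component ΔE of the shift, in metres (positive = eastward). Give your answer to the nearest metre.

ΔE = -102 m

At φ = -41.31026°, λ = 170.72447°: sin φ = -0.660136, cos φ = 0.751146, sin λ = 0.161182, cos λ = -0.986925.
ΔE = −sin λ·ΔX + cos λ·ΔY = −(0.161182)·(-294.5) + (-0.986925)·(151.2) = -101.75 m.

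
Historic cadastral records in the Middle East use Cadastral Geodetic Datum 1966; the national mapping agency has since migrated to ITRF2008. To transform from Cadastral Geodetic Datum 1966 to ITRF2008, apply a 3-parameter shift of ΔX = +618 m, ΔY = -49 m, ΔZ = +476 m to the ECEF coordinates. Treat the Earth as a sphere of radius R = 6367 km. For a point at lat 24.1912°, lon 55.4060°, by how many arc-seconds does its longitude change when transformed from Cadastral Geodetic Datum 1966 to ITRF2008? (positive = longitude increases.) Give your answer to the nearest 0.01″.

sin φ = 0.409783, cos φ = 0.912183, sin λ = 0.823196, cos λ = 0.567758.
East component: ΔE = −sin λ·ΔX + cos λ·ΔY = −(0.823196)(618) + (0.567758)(-49) = -536.56 m.
1° of latitude spans πR/180 = 111125 m; at latitude φ, 1° of longitude spans that × cos φ = 101366.4 m, so Δλ = -536.56 / 101366.4 × 3600 = -19.056″.

Δλ = -19.06″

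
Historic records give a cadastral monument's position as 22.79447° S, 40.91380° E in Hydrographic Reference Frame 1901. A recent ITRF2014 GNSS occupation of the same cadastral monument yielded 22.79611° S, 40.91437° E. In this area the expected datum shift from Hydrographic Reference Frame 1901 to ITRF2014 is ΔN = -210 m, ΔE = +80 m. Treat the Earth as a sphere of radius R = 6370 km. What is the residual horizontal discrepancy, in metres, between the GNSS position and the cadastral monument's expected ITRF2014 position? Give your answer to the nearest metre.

35 m

Observed coordinate differences: Δφ = -0.00164°, Δλ = +0.00057°.
Converting to metres (1° lat = 111177 m, cos φ = 0.921901): observed ΔN = -182.3 m, observed ΔE = 58.4 m.
Subtracting the expected shift leaves a residual of -182.3 − (-210) = 27.7 m north and 58.4 − (80) = -21.6 m east.
Residual distance = √(27.7² + (-21.6)²) = 35.1 m.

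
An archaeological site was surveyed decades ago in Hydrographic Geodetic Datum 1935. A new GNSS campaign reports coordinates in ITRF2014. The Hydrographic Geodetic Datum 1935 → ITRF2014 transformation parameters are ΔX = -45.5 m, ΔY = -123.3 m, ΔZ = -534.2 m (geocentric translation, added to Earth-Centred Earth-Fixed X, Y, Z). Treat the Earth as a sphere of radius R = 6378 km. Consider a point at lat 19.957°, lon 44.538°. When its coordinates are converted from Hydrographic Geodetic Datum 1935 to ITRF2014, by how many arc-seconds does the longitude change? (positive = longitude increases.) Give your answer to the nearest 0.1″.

sin φ = 0.341315, cos φ = 0.939949, sin λ = 0.701382, cos λ = 0.712785.
East component: ΔE = −sin λ·ΔX + cos λ·ΔY = −(0.701382)(-45.5) + (0.712785)(-123.3) = -55.97 m.
1° of latitude spans πR/180 = 111317 m; at latitude φ, 1° of longitude spans that × cos φ = 104632.4 m, so Δλ = -55.97 / 104632.4 × 3600 = -1.926″.

Δλ = -1.9″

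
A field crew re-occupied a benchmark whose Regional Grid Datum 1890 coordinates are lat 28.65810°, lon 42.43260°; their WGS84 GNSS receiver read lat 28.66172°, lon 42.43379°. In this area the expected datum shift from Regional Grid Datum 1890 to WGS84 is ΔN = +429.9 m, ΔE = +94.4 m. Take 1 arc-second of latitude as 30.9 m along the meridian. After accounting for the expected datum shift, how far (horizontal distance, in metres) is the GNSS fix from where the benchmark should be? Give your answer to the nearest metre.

35 m

Observed coordinate differences: Δφ = +0.00362°, Δλ = +0.00119°.
Converting to metres (1° lat = 111240 m, cos φ = 0.877497): observed ΔN = 402.7 m, observed ΔE = 116.2 m.
Subtracting the expected shift leaves a residual of 402.7 − (429.9) = -27.2 m north and 116.2 − (94.4) = 21.8 m east.
Residual distance = √((-27.2)² + 21.8²) = 34.8 m.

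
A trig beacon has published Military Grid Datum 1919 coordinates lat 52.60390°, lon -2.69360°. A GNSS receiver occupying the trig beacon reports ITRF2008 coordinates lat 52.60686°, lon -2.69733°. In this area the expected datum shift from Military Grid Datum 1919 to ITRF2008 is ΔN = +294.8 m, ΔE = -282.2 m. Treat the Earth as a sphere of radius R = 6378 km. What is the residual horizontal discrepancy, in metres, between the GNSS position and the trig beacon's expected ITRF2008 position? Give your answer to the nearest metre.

Observed coordinate differences: Δφ = +0.00296°, Δλ = -0.00373°.
Converting to metres (1° lat = 111317 m, cos φ = 0.607322): observed ΔN = 329.5 m, observed ΔE = -252.2 m.
Subtracting the expected shift leaves a residual of 329.5 − (294.8) = 34.7 m north and -252.2 − (-282.2) = 30.0 m east.
Residual distance = √(34.7² + 30.0²) = 45.9 m.

46 m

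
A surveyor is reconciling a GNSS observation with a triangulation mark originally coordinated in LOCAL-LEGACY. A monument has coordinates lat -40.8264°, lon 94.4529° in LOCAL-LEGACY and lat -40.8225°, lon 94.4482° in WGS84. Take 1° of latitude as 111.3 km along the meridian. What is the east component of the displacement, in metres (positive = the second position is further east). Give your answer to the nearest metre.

ΔE = -396 m

Δφ = -40.8225° − -40.8264° = +0.0039°; Δλ = 94.4482° − 94.4529° = -0.0047°.
ΔN = Δφ × 111300 = 434.1 m; ΔE = Δλ × 111300 × cos(-40.8264°) = -0.0047 × 111300 × 0.756694 = -395.8 m.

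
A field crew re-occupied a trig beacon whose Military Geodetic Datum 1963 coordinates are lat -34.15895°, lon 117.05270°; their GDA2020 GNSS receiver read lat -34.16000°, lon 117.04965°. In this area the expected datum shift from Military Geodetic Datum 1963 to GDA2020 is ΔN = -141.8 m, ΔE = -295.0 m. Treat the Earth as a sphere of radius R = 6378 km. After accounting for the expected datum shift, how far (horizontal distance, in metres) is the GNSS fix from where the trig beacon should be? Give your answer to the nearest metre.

29 m

Observed coordinate differences: Δφ = -0.00105°, Δλ = -0.00305°.
Converting to metres (1° lat = 111317 m, cos φ = 0.827483): observed ΔN = -116.9 m, observed ΔE = -280.9 m.
Subtracting the expected shift leaves a residual of -116.9 − (-141.8) = 24.9 m north and -280.9 − (-295.0) = 14.1 m east.
Residual distance = √(24.9² + 14.1²) = 28.6 m.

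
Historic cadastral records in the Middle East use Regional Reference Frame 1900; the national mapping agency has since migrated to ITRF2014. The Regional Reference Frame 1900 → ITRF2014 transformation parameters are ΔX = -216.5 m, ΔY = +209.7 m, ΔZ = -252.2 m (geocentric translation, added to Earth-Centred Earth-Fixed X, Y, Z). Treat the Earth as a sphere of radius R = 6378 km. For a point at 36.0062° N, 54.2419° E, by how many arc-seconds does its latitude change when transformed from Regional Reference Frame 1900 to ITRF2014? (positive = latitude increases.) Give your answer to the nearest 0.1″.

sin φ = 0.587873, cos φ = 0.808953, sin λ = 0.811491, cos λ = 0.584364.
North component: ΔN = −sin φ cos λ·ΔX − sin φ sin λ·ΔY + cos φ·ΔZ = −(0.587873)(0.584364)(-216.5) − (0.587873)(0.811491)(209.7) + (0.808953)(-252.2) = -229.68 m.
1° of latitude spans πR/180 = 111317 m, so Δφ = -229.68 / 111317 × 3600 = -7.428″.

Δφ = -7.4″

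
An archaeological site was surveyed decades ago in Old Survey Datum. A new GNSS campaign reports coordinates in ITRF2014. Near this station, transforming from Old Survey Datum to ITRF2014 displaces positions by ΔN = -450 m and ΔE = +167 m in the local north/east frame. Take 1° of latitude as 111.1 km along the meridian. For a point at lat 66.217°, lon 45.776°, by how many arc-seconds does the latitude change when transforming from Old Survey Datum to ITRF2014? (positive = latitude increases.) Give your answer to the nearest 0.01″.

1° of latitude = 111.1 km, so Δφ = -450.0 / 111100 = -0.0040504° = -14.581″.

Δφ = -14.58″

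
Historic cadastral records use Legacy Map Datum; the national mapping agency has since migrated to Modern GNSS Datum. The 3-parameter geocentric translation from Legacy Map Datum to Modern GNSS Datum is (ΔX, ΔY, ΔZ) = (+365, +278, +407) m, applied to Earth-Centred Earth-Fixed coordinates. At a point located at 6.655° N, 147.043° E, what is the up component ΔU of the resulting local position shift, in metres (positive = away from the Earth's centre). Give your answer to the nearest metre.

ΔU = -107 m

The local up (radial) axis is (cos φ cos λ, cos φ sin λ, sin φ), giving ΔU = -304.200 + 150.216 + 47.168 = -106.82 m.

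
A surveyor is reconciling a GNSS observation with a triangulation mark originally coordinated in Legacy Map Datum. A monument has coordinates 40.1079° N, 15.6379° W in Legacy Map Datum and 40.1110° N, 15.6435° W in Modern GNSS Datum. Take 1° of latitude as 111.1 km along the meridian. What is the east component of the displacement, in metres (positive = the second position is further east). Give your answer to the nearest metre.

ΔE = -476 m

Δφ = 40.1110° − 40.1079° = +0.0031°; Δλ = -15.6435° − -15.6379° = -0.0056°.
ΔN = Δφ × 111100 = 344.4 m; ΔE = Δλ × 111100 × cos(40.1079°) = -0.0056 × 111100 × 0.764833 = -475.8 m.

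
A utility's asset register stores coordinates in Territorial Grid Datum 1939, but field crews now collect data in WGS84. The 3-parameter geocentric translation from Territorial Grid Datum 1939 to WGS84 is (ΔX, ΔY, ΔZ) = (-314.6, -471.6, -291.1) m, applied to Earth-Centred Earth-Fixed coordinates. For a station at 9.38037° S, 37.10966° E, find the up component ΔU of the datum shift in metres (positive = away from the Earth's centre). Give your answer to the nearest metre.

ΔU = -481 m

The local up (radial) axis is (cos φ cos λ, cos φ sin λ, sin φ), giving ΔU = -247.533 − 280.731 + 47.446 = -480.82 m.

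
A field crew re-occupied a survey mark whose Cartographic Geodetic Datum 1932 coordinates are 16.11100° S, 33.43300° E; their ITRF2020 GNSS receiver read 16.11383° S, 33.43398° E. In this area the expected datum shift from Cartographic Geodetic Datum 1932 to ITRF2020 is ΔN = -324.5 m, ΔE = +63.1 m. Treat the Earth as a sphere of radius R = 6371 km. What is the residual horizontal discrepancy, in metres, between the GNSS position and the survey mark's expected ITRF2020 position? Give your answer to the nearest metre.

43 m

Observed coordinate differences: Δφ = -0.00283°, Δλ = +0.00098°.
Converting to metres (1° lat = 111195 m, cos φ = 0.960726): observed ΔN = -314.7 m, observed ΔE = 104.7 m.
Subtracting the expected shift leaves a residual of -314.7 − (-324.5) = 9.8 m north and 104.7 − (63.1) = 41.6 m east.
Residual distance = √(9.8² + 41.6²) = 42.7 m.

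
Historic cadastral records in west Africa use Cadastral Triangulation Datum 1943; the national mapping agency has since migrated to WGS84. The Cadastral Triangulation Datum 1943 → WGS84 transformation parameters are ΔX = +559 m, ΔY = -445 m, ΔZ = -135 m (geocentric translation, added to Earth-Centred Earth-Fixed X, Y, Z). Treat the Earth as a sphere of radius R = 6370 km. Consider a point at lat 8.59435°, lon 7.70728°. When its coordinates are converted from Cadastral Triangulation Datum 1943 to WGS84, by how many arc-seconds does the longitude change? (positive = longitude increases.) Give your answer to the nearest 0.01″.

sin φ = 0.149438, cos φ = 0.988771, sin λ = 0.134112, cos λ = 0.990966.
East component: ΔE = −sin λ·ΔX + cos λ·ΔY = −(0.134112)(559) + (0.990966)(-445) = -515.95 m.
1° of latitude spans πR/180 = 111177 m; at latitude φ, 1° of longitude spans that × cos φ = 109929.1 m, so Δλ = -515.95 / 109929.1 × 3600 = -16.896″.

Δλ = -16.90″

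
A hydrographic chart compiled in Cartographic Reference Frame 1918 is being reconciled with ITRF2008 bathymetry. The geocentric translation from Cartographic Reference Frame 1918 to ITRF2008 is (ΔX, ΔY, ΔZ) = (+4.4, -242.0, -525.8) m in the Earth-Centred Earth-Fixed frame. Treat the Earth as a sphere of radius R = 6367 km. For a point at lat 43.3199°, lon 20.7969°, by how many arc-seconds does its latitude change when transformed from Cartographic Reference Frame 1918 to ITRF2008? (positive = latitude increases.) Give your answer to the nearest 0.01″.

Δφ = -10.57″

sin φ = 0.686071, cos φ = 0.727535, sin λ = 0.355056, cos λ = 0.934845.
North component: ΔN = −sin φ cos λ·ΔX − sin φ sin λ·ΔY + cos φ·ΔZ = −(0.686071)(0.934845)(4.4) − (0.686071)(0.355056)(-242.0) + (0.727535)(-525.8) = -326.41 m.
1° of latitude spans πR/180 = 111125 m, so Δφ = -326.41 / 111125 × 3600 = -10.574″.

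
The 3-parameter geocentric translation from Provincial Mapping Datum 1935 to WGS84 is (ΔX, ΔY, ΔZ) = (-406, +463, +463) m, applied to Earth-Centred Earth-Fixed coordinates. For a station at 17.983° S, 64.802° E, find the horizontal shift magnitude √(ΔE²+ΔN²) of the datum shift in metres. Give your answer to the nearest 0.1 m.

The local east axis at (φ, λ) is (−sin λ, cos λ, 0), so ΔE = −sin(64.802°)·(-406) + cos(64.802°)·463 = 564.49 m.
The local north axis is (−sin φ cos λ, −sin φ sin λ, cos φ), giving ΔN = -53.366 + 129.342 + 440.382 = 516.36 m.
Horizontal magnitude = √(ΔE² + ΔN²) = √(564.49² + 516.36²) = 765.03 m.

765.0 m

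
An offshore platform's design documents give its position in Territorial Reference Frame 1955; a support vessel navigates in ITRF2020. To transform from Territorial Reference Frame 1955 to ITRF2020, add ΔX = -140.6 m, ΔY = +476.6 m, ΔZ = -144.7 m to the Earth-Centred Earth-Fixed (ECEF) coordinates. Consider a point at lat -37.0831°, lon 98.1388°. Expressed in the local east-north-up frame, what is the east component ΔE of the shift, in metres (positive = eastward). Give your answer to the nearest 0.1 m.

ΔE = 71.7 m

At φ = -37.0831°, λ = 98.1388°: sin φ = -0.602973, cos φ = 0.797762, sin λ = 0.989928, cos λ = -0.141572.
ΔE = −sin λ·ΔX + cos λ·ΔY = −(0.989928)·(-140.6) + (-0.141572)·(476.6) = 71.71 m.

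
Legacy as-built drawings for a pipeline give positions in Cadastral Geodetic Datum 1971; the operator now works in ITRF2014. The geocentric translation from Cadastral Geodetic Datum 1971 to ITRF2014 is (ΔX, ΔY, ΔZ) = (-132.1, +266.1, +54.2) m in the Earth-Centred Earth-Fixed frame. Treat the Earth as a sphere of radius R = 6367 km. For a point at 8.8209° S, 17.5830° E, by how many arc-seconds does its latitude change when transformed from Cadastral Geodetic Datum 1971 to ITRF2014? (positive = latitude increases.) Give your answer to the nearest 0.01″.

sin φ = -0.153346, cos φ = 0.988173, sin λ = 0.302087, cos λ = 0.953280.
North component: ΔN = −sin φ cos λ·ΔX − sin φ sin λ·ΔY + cos φ·ΔZ = −(-0.153346)(0.953280)(-132.1) − (-0.153346)(0.302087)(266.1) + (0.988173)(54.2) = 46.58 m.
1° of latitude spans πR/180 = 111125 m, so Δφ = 46.58 / 111125 × 3600 = 1.509″.

Δφ = 1.51″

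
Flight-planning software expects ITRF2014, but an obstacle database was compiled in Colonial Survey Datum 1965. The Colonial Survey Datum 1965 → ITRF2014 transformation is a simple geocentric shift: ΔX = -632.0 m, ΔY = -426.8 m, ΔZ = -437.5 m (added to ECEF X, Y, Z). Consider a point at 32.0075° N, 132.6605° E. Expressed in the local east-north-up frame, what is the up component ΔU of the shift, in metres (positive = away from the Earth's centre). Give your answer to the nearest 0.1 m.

The local up (radial) axis is (cos φ cos λ, cos φ sin λ, sin φ), giving ΔU = 363.169 − 266.147 − 231.888 = -134.87 m.

ΔU = -134.9 m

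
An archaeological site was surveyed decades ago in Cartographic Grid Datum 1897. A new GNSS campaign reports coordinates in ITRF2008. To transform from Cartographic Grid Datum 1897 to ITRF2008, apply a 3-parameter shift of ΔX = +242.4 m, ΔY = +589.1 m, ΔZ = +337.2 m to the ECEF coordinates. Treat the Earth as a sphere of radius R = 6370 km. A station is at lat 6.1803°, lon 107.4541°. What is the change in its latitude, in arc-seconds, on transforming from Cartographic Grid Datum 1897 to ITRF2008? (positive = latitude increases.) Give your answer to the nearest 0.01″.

Δφ = 9.15″

sin φ = 0.107658, cos φ = 0.994188, sin λ = 0.953958, cos λ = -0.299942.
North component: ΔN = −sin φ cos λ·ΔX − sin φ sin λ·ΔY + cos φ·ΔZ = −(0.107658)(-0.299942)(242.4) − (0.107658)(0.953958)(589.1) + (0.994188)(337.2) = 282.57 m.
1° of latitude spans πR/180 = 111177 m, so Δφ = 282.57 / 111177 × 3600 = 9.150″.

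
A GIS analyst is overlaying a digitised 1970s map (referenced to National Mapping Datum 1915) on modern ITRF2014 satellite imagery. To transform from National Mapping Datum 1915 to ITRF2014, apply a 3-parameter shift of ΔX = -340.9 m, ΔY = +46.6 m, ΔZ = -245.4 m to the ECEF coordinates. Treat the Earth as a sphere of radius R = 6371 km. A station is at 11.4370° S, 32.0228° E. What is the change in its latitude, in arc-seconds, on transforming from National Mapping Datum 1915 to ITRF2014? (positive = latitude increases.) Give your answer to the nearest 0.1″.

Δφ = -9.5″

sin φ = -0.198290, cos φ = 0.980143, sin λ = 0.530257, cos λ = 0.847837.
North component: ΔN = −sin φ cos λ·ΔX − sin φ sin λ·ΔY + cos φ·ΔZ = −(-0.198290)(0.847837)(-340.9) − (-0.198290)(0.530257)(46.6) + (0.980143)(-245.4) = -292.94 m.
1° of latitude spans πR/180 = 111195 m, so Δφ = -292.94 / 111195 × 3600 = -9.484″.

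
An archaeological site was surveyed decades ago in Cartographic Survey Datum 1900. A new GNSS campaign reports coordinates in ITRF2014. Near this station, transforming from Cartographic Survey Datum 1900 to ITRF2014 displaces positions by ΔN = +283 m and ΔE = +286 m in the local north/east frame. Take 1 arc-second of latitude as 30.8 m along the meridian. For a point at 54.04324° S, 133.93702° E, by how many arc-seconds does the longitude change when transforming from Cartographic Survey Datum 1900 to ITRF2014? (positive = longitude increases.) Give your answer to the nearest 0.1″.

At latitude -54.04324°, cos φ = 0.587175.
1″ of longitude at this latitude = 30.80 × cos φ = 18.0850 m, so Δλ = 286.0 / 18.0850 = 15.814″.

Δλ = 15.8″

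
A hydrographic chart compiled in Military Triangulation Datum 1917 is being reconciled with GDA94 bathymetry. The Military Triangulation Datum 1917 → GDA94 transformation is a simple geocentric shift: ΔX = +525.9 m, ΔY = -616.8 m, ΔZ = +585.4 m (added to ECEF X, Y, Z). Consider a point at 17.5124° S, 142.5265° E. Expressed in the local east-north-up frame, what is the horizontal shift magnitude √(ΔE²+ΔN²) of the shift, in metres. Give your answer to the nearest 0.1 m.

361.9 m

At φ = -17.5124°, λ = 142.5265°: sin φ = -0.300912, cos φ = 0.953652, sin λ = 0.608394, cos λ = -0.793635.
ΔE = −sin λ·ΔX + cos λ·ΔY = −(0.608394)·(525.9) + (-0.793635)·(-616.8) = 169.56 m.
ΔN = −sin φ cos λ·ΔX − sin φ sin λ·ΔY + cos φ·ΔZ = −(-0.300912)(-0.793635)(525.9) − (-0.300912)(0.608394)(-616.8) + (0.953652)(585.4) = 319.76 m.
Horizontal magnitude = √(ΔE² + ΔN²) = √(169.56² + 319.76²) = 361.93 m.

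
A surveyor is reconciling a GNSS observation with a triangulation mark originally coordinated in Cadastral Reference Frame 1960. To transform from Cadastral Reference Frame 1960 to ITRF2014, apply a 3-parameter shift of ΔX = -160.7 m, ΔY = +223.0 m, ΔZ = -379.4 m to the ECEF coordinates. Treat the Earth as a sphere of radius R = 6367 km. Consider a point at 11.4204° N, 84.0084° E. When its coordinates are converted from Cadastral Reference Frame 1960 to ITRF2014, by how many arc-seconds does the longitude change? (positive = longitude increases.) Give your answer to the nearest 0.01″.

Δλ = 6.05″

sin φ = 0.198006, cos φ = 0.980201, sin λ = 0.994537, cos λ = 0.104383.
East component: ΔE = −sin λ·ΔX + cos λ·ΔY = −(0.994537)(-160.7) + (0.104383)(223.0) = 183.10 m.
1° of latitude spans πR/180 = 111125 m; at latitude φ, 1° of longitude spans that × cos φ = 108924.9 m, so Δλ = 183.10 / 108924.9 × 3600 = 6.051″.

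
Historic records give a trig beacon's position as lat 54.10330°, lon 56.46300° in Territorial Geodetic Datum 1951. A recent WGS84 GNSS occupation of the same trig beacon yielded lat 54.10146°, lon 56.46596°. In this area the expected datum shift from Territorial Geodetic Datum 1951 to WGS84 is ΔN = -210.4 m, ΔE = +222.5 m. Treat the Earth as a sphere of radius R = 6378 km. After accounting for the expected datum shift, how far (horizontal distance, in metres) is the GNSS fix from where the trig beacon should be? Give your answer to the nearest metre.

Observed coordinate differences: Δφ = -0.00184°, Δλ = +0.00296°.
Converting to metres (1° lat = 111317 m, cos φ = 0.586326): observed ΔN = -204.8 m, observed ΔE = 193.2 m.
Subtracting the expected shift leaves a residual of -204.8 − (-210.4) = 5.6 m north and 193.2 − (222.5) = -29.3 m east.
Residual distance = √(5.6² + (-29.3)²) = 29.8 m.

30 m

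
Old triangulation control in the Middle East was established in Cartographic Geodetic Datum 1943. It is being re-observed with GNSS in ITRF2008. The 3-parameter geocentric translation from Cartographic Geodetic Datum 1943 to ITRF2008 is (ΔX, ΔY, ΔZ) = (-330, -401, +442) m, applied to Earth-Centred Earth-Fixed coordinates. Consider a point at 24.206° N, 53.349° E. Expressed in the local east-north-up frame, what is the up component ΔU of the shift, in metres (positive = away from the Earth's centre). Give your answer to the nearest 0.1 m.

ΔU = -291.9 m

At φ = 24.206°, λ = 53.349°: sin φ = 0.410019, cos φ = 0.912077, sin λ = 0.802286, cos λ = 0.596939.
ΔU = cos φ cos λ·ΔX + cos φ sin λ·ΔY + sin φ·ΔZ = (0.912077)(0.596939)(-330) + (0.912077)(0.802286)(-401) + (0.410019)(442) = -291.87 m.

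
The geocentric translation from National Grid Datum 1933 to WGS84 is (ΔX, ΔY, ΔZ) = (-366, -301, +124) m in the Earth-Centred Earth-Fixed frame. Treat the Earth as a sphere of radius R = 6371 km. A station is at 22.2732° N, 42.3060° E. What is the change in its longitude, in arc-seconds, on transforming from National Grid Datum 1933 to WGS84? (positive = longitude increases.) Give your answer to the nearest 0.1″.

sin φ = 0.379023, cos φ = 0.925387, sin λ = 0.673090, cos λ = 0.739561.
East component: ΔE = −sin λ·ΔX + cos λ·ΔY = −(0.673090)(-366) + (0.739561)(-301) = 23.74 m.
1° of latitude spans πR/180 = 111195 m; at latitude φ, 1° of longitude spans that × cos φ = 102898.4 m, so Δλ = 23.74 / 102898.4 × 3600 = 0.831″.

Δλ = 0.8″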